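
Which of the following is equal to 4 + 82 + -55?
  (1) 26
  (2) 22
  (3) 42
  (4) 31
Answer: 4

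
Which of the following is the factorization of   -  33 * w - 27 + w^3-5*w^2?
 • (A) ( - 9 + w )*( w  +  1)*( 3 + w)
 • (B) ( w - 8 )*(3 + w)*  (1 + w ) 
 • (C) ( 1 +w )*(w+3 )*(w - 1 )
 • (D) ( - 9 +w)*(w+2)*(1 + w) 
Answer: A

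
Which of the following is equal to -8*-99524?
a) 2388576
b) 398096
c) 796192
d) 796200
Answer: c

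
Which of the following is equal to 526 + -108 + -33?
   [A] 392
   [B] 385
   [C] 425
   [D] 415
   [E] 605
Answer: B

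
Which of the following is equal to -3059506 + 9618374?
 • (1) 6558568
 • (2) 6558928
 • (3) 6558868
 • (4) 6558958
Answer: 3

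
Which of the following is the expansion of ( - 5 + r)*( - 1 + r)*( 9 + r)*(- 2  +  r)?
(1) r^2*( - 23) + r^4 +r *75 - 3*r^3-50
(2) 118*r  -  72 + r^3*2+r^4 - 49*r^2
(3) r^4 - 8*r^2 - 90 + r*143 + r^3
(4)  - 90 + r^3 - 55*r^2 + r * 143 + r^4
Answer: 4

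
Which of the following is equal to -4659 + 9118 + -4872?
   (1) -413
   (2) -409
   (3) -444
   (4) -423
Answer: 1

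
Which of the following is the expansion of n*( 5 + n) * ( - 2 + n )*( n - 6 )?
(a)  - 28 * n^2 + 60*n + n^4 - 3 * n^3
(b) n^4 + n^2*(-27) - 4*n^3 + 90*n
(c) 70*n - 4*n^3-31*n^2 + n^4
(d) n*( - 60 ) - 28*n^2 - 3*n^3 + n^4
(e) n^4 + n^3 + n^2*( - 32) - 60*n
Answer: a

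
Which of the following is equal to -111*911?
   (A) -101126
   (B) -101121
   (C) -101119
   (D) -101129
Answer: B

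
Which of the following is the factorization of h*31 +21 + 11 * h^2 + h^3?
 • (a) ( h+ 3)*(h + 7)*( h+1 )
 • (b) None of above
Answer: a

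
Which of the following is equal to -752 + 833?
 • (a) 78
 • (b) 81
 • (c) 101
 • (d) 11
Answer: b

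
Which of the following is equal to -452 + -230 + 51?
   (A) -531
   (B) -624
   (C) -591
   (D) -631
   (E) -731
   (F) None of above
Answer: D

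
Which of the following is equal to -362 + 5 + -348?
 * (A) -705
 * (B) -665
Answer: A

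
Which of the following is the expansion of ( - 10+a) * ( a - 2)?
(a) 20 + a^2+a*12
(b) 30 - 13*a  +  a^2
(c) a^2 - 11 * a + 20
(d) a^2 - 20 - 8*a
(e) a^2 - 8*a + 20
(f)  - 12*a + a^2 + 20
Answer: f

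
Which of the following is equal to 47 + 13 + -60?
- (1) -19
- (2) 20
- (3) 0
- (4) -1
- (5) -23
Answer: 3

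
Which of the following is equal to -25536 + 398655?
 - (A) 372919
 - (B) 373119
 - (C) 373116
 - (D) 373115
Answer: B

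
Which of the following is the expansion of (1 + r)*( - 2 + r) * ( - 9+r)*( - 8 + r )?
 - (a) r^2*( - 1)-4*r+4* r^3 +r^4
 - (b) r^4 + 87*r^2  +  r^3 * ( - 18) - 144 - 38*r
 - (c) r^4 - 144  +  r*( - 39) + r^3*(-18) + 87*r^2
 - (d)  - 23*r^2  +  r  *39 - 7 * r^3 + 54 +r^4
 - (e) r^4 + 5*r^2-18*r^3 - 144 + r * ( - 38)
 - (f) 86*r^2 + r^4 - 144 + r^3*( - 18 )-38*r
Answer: b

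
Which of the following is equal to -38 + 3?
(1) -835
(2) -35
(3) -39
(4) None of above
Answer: 2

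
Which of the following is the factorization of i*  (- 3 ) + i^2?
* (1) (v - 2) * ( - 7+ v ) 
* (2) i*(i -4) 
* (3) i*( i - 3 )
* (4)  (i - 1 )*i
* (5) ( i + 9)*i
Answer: 3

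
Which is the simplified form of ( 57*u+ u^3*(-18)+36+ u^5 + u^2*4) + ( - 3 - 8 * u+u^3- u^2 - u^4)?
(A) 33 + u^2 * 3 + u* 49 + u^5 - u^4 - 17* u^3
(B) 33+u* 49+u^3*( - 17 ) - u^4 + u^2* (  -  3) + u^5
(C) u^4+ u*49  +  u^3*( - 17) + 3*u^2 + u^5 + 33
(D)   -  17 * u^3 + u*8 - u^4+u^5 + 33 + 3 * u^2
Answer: A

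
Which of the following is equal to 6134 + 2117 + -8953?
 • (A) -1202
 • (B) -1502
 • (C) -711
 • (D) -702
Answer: D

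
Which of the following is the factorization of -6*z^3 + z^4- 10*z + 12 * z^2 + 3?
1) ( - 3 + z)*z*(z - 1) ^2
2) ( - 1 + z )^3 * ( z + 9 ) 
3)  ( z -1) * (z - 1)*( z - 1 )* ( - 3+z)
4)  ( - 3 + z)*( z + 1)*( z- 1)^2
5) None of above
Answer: 3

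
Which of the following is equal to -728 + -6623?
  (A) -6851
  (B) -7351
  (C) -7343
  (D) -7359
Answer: B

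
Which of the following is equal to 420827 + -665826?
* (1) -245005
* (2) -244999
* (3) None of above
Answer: 2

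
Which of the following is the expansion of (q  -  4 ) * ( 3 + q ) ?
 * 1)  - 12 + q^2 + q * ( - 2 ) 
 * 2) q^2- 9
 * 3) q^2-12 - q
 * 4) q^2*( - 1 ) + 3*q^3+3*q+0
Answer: 3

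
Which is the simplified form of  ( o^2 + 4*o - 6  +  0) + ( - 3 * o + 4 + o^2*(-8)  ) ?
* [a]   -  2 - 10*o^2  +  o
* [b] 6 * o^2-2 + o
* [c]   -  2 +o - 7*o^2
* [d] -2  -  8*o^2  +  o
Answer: c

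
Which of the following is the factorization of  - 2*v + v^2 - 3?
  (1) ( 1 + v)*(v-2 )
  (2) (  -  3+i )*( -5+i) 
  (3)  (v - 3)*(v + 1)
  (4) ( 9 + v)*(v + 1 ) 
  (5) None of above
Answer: 3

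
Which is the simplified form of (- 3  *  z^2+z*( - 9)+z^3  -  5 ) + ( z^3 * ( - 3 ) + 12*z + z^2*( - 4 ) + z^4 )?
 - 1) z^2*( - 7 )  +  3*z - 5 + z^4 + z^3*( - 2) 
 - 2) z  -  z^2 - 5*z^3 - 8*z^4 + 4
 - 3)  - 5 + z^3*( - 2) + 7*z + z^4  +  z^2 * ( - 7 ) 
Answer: 1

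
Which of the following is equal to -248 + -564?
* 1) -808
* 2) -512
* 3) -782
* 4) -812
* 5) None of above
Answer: 4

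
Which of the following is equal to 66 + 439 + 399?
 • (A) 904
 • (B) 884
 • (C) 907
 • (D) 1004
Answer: A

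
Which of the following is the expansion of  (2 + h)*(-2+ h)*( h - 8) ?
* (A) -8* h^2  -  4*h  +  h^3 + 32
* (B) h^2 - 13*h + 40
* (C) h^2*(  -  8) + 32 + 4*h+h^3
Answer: A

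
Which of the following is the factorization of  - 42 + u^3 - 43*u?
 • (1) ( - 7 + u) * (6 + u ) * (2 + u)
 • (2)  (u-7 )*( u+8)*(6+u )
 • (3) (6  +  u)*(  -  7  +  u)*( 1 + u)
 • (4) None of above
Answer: 3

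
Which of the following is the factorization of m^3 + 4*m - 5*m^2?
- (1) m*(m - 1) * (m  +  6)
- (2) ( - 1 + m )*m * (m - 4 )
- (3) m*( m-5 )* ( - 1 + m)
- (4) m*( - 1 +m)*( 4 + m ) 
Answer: 2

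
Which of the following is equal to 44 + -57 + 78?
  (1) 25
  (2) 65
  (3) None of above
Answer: 2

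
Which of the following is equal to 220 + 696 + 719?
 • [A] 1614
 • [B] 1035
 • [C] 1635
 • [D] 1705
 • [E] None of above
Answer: C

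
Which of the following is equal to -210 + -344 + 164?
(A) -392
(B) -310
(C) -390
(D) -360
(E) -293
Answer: C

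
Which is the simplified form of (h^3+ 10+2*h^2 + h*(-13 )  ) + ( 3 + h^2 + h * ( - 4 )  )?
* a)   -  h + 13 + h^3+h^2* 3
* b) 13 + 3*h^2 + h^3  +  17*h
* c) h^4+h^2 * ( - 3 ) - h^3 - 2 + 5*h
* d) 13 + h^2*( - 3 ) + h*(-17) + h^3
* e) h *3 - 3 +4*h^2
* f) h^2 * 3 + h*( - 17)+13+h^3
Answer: f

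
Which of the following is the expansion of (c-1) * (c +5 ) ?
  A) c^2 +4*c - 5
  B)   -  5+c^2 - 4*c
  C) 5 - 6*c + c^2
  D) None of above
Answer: A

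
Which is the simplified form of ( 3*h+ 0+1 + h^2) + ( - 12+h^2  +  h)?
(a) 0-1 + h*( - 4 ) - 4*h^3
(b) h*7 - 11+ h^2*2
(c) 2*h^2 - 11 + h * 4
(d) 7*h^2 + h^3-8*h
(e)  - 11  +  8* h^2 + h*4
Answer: c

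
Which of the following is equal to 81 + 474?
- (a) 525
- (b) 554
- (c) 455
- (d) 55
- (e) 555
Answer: e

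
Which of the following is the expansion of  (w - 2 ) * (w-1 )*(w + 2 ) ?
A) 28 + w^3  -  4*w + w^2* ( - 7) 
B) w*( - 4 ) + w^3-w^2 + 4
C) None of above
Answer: B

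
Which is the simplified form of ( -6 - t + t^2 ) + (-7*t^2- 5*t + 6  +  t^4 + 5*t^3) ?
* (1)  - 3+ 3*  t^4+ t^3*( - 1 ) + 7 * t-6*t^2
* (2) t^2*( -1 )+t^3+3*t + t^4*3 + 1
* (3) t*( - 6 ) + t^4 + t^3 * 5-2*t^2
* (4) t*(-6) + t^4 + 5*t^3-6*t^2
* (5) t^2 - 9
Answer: 4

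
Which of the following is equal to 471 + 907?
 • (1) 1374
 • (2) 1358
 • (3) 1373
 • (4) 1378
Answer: 4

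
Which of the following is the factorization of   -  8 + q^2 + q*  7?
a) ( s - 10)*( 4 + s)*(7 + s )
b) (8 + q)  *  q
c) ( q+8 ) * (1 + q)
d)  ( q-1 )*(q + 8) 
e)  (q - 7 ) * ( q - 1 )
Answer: d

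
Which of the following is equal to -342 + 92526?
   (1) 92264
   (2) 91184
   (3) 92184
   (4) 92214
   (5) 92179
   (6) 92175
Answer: 3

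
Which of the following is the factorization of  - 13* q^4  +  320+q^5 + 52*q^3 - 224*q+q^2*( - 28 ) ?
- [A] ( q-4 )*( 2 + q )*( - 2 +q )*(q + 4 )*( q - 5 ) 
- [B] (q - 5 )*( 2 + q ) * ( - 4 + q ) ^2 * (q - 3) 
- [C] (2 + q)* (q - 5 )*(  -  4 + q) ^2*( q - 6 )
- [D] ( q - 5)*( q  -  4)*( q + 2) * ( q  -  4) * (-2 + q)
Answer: D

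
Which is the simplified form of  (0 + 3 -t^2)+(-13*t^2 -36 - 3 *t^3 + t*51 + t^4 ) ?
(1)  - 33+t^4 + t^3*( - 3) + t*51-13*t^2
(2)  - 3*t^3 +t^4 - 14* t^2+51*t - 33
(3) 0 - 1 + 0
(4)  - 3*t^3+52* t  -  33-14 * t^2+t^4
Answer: 2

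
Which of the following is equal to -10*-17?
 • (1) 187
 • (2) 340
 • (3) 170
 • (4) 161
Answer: 3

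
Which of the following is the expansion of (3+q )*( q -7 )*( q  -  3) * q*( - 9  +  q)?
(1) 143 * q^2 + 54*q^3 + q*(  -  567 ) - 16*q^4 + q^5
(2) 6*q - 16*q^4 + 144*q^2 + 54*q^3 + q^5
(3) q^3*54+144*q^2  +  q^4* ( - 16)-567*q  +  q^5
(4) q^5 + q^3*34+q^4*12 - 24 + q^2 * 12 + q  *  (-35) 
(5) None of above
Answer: 3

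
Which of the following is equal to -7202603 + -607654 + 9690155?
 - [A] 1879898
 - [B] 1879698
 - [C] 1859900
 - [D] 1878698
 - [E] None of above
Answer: A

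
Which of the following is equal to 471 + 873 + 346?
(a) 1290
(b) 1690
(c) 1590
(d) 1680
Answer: b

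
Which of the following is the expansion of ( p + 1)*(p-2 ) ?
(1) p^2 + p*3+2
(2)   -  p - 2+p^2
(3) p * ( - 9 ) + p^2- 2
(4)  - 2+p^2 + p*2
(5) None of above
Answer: 2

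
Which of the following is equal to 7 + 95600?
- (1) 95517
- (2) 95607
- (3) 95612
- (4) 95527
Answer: 2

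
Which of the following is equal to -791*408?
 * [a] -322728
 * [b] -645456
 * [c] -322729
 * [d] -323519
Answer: a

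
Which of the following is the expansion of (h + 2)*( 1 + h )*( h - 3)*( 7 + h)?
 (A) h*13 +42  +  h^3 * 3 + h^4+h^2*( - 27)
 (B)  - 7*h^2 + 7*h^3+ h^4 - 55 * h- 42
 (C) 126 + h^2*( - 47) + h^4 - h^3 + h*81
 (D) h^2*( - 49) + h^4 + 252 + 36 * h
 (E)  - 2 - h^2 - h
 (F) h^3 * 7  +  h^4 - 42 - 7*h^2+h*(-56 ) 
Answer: B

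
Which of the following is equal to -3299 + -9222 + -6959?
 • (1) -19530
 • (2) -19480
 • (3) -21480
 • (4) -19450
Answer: 2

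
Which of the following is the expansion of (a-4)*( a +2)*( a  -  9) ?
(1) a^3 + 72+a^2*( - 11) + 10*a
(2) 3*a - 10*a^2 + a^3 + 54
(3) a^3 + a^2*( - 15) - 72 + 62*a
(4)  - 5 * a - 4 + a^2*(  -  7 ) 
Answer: 1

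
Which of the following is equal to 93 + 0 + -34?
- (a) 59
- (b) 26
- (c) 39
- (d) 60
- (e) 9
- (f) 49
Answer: a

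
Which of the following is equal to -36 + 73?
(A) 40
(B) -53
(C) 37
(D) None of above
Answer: C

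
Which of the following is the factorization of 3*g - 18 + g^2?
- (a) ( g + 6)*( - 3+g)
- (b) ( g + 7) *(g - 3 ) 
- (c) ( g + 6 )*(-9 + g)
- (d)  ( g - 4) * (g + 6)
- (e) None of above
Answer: a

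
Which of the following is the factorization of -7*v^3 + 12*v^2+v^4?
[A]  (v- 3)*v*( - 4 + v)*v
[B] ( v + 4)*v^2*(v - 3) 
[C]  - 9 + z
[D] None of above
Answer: A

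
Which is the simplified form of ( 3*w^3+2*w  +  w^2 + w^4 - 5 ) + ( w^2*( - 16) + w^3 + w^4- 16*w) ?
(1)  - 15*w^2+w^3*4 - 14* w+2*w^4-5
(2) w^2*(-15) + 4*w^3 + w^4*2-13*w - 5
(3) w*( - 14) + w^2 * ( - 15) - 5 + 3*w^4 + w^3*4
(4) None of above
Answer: 1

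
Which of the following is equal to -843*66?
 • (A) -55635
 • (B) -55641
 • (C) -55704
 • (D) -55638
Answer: D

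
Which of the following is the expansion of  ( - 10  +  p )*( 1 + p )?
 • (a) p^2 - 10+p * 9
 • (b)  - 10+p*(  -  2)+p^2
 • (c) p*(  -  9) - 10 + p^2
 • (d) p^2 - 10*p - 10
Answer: c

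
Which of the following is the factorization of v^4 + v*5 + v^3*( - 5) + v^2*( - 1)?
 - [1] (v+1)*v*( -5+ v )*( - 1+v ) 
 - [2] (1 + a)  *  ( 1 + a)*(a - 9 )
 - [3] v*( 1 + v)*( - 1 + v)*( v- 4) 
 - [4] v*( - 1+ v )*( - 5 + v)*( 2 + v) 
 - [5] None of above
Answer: 1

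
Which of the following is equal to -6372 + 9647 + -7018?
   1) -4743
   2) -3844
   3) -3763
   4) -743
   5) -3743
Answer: 5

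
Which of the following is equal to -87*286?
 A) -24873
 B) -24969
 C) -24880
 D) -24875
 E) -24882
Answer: E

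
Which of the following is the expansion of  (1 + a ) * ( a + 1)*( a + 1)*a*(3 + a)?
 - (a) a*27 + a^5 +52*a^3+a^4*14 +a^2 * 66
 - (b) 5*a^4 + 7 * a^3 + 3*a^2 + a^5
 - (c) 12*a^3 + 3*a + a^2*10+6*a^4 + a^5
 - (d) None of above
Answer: c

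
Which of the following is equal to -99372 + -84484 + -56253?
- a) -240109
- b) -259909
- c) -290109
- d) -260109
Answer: a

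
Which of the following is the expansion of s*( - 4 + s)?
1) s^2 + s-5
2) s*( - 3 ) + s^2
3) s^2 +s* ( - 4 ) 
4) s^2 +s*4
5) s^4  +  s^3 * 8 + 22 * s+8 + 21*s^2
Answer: 3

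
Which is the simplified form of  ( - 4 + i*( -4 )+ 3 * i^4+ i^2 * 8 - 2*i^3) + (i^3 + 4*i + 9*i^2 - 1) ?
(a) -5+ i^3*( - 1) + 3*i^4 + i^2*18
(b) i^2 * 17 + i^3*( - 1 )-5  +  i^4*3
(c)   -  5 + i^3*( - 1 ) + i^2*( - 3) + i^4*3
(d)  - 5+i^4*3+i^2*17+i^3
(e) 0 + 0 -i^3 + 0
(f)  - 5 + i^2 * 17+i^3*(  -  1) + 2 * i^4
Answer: b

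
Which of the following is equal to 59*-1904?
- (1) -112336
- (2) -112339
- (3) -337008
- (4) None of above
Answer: 1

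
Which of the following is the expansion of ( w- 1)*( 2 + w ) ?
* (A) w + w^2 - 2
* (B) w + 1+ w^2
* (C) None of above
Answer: A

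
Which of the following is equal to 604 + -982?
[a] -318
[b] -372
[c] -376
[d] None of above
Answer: d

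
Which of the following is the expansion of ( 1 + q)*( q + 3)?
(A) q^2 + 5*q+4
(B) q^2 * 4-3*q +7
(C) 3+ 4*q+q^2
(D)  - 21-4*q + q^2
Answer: C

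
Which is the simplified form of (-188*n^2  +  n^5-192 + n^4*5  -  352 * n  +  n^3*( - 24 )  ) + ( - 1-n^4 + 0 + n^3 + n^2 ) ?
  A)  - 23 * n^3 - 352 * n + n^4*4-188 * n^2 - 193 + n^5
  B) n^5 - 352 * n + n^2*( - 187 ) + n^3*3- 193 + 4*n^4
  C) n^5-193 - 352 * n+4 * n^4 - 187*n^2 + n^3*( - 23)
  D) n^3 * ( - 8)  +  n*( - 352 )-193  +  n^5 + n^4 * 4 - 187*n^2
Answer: C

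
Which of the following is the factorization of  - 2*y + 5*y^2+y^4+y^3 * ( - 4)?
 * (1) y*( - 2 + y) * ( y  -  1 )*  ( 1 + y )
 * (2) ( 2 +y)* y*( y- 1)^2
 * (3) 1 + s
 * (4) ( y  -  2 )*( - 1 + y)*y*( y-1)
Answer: 4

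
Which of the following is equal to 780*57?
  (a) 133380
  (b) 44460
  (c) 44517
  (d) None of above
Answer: b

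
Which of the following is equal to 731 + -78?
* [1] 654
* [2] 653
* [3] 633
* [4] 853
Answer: 2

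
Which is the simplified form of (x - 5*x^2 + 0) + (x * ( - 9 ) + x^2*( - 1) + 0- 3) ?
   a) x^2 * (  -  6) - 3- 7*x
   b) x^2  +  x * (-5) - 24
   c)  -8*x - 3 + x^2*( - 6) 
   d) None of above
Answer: c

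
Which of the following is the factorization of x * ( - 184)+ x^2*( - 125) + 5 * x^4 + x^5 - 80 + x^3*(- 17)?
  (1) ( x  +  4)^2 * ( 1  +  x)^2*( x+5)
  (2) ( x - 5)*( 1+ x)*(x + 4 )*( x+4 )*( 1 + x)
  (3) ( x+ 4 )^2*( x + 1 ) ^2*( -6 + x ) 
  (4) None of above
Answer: 2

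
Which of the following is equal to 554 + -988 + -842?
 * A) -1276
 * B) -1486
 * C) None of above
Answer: A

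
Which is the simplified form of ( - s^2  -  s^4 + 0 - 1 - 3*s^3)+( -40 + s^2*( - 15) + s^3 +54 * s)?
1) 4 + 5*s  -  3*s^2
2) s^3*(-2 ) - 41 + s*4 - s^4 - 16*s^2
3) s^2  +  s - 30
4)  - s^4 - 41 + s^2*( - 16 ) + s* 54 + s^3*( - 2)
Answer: 4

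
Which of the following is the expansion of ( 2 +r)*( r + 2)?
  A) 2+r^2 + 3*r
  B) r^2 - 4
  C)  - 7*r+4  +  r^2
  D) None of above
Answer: D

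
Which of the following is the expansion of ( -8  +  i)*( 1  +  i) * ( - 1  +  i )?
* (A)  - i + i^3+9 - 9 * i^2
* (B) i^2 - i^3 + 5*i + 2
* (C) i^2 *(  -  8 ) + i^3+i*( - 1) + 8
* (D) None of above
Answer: C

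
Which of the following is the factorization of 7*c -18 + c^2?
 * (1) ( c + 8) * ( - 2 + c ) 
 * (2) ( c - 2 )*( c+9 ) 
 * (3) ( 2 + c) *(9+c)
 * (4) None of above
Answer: 2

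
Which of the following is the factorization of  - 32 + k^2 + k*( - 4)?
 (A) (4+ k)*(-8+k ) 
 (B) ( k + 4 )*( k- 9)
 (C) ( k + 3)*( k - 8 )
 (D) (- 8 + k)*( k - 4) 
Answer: A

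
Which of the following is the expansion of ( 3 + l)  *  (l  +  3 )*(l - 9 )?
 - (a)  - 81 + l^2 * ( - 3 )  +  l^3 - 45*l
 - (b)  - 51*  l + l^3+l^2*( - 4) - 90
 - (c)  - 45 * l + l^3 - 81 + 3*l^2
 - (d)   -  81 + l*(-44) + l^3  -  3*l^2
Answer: a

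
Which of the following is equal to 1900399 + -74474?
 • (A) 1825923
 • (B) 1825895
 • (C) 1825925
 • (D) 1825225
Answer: C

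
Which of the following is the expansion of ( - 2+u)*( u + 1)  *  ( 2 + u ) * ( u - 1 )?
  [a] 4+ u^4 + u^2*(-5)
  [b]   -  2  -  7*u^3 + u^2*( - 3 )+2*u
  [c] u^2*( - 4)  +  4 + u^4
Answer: a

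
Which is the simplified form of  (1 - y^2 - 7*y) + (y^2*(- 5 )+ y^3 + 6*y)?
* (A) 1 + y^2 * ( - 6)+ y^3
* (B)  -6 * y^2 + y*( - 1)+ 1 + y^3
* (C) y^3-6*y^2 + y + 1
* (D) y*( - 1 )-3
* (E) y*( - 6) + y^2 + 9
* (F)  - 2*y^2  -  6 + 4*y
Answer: B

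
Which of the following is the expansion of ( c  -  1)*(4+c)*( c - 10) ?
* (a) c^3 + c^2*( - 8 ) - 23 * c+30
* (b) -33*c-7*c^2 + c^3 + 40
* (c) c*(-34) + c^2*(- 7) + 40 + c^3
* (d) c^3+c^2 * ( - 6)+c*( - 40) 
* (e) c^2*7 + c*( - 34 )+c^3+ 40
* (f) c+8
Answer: c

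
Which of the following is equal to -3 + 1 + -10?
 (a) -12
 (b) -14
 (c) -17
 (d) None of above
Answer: a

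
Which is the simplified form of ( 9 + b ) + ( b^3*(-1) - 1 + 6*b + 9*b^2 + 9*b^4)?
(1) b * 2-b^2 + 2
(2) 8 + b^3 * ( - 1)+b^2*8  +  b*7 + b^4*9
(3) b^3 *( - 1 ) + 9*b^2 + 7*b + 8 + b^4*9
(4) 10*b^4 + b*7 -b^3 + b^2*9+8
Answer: 3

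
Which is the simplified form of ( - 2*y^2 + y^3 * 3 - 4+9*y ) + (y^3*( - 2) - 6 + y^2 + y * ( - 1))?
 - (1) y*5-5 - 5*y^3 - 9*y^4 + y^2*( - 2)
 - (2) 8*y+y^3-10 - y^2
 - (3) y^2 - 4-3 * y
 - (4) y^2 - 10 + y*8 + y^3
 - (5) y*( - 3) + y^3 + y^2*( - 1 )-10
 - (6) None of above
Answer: 2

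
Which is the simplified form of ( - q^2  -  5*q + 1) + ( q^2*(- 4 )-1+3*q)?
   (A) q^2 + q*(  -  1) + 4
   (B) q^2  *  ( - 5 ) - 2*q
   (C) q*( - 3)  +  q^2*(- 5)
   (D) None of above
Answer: B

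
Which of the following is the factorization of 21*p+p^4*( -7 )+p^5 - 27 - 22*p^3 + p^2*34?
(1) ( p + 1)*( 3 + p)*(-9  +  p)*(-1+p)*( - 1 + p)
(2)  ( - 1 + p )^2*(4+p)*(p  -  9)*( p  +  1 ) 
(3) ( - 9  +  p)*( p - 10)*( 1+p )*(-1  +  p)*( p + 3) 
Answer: 1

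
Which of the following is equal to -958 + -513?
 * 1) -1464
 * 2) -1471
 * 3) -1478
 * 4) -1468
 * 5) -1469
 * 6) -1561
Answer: 2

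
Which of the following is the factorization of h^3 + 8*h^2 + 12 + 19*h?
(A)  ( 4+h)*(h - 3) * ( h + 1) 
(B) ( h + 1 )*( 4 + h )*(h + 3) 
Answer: B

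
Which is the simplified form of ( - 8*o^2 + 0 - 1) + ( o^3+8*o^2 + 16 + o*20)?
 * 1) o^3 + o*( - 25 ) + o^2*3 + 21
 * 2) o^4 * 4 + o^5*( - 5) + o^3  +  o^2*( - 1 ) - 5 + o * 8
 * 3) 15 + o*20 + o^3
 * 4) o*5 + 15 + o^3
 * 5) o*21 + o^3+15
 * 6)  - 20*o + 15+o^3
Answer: 3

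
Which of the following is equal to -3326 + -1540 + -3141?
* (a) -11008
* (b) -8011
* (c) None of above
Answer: c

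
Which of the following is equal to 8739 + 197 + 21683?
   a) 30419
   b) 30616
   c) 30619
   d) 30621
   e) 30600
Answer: c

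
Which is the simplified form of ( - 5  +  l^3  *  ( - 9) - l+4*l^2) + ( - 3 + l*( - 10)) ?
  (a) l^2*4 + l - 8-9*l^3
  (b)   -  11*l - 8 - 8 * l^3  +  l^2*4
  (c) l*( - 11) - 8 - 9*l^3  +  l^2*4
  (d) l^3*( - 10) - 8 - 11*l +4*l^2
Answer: c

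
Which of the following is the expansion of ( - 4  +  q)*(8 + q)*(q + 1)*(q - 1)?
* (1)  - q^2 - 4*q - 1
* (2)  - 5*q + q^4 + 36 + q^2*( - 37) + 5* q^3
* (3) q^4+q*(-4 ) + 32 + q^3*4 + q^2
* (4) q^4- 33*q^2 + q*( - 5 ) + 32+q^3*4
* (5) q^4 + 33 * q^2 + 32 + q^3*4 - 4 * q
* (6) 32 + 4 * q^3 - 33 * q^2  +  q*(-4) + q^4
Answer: 6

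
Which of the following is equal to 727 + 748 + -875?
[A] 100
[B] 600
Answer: B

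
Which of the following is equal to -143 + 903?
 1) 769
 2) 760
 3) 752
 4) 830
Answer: 2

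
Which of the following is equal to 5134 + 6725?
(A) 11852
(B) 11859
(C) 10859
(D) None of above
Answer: B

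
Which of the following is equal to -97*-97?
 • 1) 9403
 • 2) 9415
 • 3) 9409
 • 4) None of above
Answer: 3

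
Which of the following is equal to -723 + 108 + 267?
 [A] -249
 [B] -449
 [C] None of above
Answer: C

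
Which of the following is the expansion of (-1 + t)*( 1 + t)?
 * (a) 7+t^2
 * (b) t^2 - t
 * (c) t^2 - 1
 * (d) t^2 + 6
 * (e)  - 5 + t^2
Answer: c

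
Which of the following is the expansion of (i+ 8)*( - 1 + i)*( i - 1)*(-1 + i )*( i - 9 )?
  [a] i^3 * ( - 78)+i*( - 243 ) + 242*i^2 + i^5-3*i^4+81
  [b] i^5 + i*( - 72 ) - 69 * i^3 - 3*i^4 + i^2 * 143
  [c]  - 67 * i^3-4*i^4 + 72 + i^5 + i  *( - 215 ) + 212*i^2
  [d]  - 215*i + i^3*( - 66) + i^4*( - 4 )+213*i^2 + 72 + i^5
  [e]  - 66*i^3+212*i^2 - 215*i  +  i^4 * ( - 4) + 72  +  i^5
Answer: e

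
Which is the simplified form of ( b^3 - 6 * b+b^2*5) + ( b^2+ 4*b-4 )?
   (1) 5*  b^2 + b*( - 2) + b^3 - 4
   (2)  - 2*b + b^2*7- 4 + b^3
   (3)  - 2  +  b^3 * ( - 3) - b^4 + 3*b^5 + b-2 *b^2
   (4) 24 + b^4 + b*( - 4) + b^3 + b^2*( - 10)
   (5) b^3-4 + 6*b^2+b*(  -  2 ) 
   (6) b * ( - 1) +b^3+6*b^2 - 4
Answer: 5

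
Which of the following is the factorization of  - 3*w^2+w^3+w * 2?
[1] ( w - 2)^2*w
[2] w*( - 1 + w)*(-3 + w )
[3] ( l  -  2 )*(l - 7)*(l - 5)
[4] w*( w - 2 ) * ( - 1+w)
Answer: 4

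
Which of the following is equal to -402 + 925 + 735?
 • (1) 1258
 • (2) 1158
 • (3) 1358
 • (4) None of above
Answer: 1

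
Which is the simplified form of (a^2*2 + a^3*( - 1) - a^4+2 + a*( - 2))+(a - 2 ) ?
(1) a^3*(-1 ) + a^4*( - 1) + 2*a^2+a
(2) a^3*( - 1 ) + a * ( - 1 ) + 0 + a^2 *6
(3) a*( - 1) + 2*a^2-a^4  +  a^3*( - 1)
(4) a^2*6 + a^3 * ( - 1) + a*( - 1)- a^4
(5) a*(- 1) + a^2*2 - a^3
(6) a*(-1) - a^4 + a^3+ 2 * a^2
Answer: 3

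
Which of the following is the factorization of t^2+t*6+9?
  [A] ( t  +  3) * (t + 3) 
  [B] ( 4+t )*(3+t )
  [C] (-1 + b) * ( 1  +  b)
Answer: A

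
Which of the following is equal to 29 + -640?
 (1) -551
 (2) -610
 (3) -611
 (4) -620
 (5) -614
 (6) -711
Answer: 3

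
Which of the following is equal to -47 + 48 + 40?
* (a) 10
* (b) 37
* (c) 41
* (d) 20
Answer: c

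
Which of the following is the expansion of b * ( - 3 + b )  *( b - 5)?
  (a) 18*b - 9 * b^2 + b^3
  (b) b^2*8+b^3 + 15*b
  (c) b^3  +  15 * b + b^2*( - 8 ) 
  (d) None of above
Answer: c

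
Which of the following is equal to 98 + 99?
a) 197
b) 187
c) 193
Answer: a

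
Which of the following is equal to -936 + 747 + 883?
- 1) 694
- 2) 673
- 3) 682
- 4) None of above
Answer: 1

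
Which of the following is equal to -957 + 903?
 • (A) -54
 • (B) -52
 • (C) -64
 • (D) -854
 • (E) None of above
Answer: A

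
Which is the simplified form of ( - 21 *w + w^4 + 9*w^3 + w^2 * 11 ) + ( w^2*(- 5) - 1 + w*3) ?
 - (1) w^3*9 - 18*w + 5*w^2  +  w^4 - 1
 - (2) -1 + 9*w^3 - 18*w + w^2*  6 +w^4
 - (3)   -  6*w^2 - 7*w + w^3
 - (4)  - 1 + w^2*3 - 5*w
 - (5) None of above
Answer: 2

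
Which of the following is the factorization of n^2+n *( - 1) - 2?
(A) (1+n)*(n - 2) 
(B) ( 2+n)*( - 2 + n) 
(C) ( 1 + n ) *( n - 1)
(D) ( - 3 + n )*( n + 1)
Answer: A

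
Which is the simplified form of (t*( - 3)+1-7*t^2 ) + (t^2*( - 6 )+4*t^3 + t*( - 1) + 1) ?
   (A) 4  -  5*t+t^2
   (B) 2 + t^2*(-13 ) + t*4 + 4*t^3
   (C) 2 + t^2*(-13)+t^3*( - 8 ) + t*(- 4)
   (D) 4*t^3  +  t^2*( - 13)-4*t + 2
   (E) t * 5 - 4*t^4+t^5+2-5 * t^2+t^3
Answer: D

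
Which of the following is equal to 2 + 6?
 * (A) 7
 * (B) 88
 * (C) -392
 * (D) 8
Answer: D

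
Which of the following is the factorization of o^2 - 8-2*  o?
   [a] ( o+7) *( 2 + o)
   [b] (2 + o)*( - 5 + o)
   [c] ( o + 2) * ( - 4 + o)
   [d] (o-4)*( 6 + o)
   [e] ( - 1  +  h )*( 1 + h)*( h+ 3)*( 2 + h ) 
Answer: c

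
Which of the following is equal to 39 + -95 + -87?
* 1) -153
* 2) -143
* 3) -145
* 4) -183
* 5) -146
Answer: 2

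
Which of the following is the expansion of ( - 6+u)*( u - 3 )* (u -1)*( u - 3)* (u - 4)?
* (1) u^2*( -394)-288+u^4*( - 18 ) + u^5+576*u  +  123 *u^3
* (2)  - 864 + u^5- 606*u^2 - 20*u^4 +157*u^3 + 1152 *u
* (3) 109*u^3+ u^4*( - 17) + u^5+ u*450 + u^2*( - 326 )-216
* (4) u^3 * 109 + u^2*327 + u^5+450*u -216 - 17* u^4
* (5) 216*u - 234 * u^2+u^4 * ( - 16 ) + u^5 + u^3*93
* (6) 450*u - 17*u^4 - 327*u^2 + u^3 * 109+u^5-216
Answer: 6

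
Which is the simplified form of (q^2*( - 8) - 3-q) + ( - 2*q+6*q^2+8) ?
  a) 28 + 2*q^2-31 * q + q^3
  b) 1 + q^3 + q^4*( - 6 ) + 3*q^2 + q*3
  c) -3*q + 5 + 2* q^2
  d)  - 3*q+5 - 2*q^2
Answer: d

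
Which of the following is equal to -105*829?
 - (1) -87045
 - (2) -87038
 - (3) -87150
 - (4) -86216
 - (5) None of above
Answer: 1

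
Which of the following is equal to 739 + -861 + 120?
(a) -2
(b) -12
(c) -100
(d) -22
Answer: a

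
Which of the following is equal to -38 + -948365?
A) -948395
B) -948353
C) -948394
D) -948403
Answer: D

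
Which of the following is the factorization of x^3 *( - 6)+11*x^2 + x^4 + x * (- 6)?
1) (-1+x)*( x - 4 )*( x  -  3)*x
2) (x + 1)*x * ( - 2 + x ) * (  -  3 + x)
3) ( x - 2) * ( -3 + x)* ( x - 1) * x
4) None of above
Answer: 3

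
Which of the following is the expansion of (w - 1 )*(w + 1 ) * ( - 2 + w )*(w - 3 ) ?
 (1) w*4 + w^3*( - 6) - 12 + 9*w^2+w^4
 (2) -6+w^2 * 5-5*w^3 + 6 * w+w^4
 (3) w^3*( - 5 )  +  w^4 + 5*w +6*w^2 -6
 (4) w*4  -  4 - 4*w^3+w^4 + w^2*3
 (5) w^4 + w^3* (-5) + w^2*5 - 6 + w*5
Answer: 5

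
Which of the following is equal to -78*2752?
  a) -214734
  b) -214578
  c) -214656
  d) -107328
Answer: c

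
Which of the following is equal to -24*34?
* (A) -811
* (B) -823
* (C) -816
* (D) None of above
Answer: C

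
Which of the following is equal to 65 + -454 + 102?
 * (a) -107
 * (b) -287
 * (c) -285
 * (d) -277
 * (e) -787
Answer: b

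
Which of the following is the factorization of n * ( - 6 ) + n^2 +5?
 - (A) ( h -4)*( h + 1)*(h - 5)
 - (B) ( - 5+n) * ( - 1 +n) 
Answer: B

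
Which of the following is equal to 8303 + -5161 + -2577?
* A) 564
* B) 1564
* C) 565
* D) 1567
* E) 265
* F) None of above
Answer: C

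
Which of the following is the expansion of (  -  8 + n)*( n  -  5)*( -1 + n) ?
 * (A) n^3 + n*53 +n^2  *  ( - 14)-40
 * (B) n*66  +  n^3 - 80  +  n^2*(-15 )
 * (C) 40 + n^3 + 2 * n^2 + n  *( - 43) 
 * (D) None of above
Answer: A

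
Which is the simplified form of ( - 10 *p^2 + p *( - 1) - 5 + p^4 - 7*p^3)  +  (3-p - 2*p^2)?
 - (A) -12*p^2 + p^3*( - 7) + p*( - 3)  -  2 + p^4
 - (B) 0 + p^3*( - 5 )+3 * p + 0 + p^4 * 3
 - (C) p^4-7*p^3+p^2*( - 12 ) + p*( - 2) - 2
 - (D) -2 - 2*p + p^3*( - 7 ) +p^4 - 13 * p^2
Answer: C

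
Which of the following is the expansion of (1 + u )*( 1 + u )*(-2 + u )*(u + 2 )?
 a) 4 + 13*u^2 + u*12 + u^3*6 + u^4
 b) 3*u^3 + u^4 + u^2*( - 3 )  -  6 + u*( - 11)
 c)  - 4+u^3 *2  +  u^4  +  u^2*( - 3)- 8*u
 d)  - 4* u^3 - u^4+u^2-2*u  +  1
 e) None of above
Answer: c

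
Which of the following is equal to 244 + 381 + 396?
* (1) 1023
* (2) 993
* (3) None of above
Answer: 3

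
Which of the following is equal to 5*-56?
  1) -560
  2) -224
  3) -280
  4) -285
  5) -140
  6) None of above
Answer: 3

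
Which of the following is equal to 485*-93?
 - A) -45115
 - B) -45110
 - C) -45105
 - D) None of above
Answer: C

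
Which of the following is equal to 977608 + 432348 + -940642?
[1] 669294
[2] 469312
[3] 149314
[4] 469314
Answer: 4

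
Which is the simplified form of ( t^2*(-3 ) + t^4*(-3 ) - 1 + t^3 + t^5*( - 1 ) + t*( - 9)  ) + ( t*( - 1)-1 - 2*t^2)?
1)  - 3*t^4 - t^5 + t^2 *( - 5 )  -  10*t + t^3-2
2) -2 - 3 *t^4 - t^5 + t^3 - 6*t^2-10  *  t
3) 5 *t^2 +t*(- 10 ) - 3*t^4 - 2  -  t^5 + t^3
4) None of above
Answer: 1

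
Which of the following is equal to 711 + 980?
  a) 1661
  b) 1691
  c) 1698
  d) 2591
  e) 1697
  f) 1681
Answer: b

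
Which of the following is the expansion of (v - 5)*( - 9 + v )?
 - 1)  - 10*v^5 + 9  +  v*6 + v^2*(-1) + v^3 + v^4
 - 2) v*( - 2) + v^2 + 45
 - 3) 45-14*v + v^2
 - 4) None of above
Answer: 3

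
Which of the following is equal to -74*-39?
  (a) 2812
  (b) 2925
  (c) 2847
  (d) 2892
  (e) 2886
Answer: e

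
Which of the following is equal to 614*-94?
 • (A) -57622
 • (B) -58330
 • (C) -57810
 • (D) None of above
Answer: D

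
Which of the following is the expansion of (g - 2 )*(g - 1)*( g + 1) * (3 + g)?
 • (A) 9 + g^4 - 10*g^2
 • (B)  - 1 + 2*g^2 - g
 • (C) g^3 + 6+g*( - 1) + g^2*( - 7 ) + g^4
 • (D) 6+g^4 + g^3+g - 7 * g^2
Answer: C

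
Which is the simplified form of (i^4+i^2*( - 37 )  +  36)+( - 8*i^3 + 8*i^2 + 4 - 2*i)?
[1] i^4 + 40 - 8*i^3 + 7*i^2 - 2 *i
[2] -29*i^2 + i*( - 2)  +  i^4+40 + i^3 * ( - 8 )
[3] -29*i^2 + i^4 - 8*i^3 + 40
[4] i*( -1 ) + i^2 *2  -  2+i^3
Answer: 2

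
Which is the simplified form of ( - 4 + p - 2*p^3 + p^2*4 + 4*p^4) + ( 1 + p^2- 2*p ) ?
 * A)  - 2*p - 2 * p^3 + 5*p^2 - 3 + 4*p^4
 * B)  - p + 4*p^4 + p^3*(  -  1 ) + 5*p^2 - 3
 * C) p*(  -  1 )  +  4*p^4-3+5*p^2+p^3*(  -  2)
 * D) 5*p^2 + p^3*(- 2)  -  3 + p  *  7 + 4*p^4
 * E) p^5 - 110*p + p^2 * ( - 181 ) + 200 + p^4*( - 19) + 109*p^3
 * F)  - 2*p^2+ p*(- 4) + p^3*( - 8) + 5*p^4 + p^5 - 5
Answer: C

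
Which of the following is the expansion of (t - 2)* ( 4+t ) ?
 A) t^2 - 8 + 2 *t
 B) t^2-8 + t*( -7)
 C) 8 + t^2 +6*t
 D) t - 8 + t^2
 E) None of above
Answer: A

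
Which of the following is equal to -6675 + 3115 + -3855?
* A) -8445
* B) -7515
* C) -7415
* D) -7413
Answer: C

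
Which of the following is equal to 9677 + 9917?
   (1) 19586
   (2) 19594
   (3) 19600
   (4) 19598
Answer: 2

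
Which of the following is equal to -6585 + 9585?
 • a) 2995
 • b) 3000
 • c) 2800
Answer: b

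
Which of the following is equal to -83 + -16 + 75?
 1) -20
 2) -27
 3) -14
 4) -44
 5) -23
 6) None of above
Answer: 6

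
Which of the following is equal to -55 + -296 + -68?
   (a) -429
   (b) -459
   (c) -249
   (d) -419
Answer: d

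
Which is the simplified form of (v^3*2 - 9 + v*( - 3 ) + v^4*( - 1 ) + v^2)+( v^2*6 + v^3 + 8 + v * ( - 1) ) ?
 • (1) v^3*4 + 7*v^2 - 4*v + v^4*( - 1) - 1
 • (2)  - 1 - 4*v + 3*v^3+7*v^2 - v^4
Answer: 2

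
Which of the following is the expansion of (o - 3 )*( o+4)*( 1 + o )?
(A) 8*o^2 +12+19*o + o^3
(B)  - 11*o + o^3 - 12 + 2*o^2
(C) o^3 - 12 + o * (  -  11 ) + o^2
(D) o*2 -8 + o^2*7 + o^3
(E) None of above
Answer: B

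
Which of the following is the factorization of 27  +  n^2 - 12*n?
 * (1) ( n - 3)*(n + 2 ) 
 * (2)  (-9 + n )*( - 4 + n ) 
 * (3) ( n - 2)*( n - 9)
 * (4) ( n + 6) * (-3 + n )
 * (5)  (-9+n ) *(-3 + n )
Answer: 5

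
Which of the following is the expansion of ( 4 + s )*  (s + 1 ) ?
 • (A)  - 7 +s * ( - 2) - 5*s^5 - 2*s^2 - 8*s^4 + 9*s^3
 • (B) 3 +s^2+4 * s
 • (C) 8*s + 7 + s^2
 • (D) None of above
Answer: D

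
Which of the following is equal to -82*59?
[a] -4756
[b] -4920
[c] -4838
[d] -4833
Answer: c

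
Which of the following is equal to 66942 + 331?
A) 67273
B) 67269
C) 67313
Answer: A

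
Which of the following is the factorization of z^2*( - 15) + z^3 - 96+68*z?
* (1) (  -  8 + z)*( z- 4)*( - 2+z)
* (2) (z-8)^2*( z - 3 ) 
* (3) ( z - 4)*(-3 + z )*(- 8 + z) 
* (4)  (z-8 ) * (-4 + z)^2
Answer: 3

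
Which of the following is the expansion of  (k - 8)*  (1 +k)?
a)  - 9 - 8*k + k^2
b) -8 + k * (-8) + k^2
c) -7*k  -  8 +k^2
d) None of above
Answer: c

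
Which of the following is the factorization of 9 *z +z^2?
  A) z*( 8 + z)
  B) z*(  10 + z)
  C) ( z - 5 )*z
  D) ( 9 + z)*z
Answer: D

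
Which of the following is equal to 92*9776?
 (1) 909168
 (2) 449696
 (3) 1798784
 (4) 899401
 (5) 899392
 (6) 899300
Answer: 5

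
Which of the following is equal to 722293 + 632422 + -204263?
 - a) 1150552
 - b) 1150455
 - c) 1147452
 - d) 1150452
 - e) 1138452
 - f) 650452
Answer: d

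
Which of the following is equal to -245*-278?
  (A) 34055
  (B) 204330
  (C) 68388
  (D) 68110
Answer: D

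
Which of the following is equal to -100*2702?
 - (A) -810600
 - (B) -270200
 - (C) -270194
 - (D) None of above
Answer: B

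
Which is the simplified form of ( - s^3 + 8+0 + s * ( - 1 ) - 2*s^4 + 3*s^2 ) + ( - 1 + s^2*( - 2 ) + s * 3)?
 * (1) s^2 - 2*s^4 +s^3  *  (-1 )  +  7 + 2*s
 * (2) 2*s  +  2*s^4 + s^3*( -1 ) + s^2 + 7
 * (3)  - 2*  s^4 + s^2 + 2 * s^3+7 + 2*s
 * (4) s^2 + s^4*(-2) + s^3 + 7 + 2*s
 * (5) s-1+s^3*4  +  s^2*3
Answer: 1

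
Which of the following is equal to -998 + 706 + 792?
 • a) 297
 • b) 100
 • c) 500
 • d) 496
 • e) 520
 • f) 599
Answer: c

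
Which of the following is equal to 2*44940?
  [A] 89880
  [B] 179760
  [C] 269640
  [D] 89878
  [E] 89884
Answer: A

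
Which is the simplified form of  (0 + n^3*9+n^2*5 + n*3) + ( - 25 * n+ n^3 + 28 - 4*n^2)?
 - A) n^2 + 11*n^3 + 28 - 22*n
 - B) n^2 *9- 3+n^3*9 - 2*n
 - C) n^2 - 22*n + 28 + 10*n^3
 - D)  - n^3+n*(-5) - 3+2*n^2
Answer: C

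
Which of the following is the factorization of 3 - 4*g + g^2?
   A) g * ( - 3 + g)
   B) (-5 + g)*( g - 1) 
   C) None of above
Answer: C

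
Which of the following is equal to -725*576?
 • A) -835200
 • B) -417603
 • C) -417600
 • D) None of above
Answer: C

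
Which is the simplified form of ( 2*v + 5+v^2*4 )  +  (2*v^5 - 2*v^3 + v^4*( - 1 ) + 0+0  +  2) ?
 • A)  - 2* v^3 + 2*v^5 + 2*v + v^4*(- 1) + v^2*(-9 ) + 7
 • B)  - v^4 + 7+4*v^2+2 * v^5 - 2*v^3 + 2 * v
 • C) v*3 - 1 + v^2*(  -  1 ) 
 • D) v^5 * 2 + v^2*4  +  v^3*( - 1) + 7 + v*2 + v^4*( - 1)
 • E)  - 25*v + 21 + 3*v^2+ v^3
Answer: B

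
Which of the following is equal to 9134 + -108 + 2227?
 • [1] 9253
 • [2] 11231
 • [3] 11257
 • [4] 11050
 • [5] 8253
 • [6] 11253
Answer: 6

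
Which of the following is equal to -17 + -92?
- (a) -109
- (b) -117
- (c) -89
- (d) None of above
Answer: a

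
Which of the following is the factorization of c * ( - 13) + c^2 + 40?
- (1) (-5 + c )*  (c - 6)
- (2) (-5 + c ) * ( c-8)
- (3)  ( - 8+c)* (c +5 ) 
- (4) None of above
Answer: 2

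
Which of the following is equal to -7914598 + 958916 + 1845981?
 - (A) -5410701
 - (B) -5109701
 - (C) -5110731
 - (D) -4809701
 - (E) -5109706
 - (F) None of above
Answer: B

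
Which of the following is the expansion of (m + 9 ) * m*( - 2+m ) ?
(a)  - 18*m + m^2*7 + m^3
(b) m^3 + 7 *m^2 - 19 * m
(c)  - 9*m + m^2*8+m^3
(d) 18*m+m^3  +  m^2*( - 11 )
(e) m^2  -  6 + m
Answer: a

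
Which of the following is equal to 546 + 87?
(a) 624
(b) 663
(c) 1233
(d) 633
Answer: d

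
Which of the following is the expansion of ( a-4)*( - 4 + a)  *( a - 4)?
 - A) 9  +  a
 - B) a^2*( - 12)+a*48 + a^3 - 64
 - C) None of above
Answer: B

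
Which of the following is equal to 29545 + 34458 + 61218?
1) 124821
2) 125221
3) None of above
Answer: 2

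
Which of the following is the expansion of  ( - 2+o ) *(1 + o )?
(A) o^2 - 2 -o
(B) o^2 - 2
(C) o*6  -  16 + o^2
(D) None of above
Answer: A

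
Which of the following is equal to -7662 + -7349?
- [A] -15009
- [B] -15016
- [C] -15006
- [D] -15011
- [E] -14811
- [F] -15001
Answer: D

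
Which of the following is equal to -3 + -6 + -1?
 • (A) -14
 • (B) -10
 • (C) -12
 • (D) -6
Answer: B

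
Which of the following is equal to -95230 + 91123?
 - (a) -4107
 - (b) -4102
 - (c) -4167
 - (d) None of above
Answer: a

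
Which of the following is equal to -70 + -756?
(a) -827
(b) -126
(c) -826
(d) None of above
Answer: c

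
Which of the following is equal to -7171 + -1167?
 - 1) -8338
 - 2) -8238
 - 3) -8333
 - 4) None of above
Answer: 1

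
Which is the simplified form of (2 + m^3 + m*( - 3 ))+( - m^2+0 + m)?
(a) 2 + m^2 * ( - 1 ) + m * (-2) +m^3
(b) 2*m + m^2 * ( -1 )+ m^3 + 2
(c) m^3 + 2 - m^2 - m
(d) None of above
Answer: a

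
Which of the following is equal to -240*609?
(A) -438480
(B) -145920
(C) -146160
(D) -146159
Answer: C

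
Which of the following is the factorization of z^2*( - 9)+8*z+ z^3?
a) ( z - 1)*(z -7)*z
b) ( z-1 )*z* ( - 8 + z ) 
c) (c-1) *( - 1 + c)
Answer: b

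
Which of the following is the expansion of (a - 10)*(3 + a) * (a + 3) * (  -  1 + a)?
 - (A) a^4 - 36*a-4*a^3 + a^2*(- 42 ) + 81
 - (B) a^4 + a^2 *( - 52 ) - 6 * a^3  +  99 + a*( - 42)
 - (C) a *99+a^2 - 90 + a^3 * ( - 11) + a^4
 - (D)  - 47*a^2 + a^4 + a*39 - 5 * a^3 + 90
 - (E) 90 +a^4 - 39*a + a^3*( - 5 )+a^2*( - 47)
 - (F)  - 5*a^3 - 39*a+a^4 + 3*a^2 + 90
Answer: E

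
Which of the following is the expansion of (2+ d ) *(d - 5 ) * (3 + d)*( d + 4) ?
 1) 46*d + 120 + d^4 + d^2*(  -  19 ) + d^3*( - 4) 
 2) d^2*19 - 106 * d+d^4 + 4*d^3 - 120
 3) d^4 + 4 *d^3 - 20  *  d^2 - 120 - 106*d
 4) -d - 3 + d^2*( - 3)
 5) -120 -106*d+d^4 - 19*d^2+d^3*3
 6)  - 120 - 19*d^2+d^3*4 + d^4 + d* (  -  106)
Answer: 6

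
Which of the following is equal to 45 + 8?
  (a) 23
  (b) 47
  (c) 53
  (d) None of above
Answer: c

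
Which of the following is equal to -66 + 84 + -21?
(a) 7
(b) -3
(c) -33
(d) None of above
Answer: b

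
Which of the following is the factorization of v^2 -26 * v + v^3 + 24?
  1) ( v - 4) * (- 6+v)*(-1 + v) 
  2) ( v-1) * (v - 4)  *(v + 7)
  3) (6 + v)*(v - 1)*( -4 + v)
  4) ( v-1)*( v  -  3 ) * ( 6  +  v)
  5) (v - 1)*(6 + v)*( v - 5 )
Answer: 3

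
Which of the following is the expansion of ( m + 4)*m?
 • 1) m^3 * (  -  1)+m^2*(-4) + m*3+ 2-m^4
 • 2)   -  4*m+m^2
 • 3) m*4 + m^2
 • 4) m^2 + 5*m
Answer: 3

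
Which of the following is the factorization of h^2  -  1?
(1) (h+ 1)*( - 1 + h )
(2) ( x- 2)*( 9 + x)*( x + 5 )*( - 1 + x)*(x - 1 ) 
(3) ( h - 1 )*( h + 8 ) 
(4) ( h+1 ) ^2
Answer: 1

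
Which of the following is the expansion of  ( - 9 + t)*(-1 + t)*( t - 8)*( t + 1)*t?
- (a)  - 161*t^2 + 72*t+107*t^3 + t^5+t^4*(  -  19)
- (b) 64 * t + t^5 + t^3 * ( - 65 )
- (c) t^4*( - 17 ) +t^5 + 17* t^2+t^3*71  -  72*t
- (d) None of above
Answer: c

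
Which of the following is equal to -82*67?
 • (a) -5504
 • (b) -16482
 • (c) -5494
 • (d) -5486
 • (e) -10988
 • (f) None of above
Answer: c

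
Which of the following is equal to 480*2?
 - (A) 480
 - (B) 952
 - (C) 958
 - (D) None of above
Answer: D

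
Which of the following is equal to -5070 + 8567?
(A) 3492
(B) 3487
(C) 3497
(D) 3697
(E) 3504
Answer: C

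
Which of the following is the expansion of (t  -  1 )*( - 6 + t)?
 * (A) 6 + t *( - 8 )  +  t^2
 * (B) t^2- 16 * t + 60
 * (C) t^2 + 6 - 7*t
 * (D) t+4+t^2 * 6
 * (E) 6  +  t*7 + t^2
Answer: C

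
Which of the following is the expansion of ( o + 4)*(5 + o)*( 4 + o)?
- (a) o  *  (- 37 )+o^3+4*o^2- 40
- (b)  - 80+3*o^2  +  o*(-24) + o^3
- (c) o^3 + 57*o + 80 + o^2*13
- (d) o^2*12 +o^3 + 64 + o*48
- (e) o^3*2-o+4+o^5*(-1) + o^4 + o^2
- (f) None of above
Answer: f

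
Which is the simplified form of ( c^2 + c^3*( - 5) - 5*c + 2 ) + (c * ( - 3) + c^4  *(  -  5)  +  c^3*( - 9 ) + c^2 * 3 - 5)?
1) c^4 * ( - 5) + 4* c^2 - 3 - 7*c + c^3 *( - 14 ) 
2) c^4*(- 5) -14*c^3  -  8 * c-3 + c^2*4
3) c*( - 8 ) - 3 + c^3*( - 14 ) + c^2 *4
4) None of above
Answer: 2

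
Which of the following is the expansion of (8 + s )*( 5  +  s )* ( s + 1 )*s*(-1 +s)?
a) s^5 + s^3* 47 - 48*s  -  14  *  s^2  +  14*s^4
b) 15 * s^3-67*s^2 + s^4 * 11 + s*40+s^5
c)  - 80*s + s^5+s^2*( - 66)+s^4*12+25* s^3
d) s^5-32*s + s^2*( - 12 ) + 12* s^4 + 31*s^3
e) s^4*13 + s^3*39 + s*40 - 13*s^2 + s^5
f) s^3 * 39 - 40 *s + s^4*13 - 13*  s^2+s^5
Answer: f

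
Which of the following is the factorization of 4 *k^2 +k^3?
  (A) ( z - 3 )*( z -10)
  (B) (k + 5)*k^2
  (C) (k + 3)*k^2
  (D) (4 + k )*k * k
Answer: D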